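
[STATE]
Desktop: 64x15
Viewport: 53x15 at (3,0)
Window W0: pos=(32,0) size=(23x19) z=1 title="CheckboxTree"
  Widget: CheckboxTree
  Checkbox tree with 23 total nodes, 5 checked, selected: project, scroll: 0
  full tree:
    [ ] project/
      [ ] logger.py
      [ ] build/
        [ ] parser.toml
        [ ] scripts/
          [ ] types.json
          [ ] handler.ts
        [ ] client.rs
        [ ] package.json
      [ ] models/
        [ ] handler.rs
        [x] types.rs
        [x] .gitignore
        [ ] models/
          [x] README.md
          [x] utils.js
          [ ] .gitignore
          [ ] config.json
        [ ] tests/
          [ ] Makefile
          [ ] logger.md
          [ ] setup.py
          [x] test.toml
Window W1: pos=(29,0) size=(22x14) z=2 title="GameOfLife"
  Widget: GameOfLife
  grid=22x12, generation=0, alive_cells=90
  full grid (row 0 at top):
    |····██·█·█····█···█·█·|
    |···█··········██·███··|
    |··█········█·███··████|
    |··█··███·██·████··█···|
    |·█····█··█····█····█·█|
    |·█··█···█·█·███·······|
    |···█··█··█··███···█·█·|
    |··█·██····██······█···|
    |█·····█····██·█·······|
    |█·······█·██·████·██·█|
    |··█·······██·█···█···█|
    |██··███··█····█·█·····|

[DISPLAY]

                          ┏━━━━━━━━━━━━━━━━━━━━┓━━━┓ 
                          ┃ GameOfLife         ┃   ┃ 
                          ┠────────────────────┨───┨ 
                          ┃Gen: 0              ┃   ┃ 
                          ┃··█··········██·███·┃   ┃ 
                          ┃·█········█·███··███┃   ┃ 
                          ┃·█··███·██·████··█··┃ml ┃ 
                          ┃█····█··█····█····█·┃   ┃ 
                          ┃█··█···█·█·███······┃son┃ 
                          ┃··█··█··█··███···█·█┃.ts┃ 
                          ┃·█·██····██······█··┃   ┃ 
                          ┃·····█····██·█······┃son┃ 
                          ┃·······█·██·████·██·┃   ┃ 
                          ┗━━━━━━━━━━━━━━━━━━━━┛s  ┃ 
                             ┃     [x] types.rs    ┃ 


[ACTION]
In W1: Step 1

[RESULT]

                          ┏━━━━━━━━━━━━━━━━━━━━┓━━━┓ 
                          ┃ GameOfLife         ┃   ┃ 
                          ┠────────────────────┨───┨ 
                          ┃Gen: 1              ┃   ┃ 
                          ┃··██···········██···┃   ┃ 
                          ┃·██··█···██········█┃   ┃ 
                          ┃██··████████·····█··┃ml ┃ 
                          ┃██···█··············┃   ┃ 
                          ┃·█··█·██·███··█···██┃son┃ 
                          ┃·██·····█····█····█·┃.ts┃ 
                          ┃··████···█···█····█·┃   ┃ 
                          ┃█···█···█····█··███·┃son┃ 
                          ┃█·······█·····████·█┃   ┃ 
                          ┗━━━━━━━━━━━━━━━━━━━━┛s  ┃ 
                             ┃     [x] types.rs    ┃ 


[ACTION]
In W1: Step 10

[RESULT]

                          ┏━━━━━━━━━━━━━━━━━━━━┓━━━┓ 
                          ┃ GameOfLife         ┃   ┃ 
                          ┠────────────────────┨───┨ 
                          ┃Gen: 11             ┃   ┃ 
                          ┃····██████······█·█·┃   ┃ 
                          ┃···████···█······█··┃   ┃ 
                          ┃··██····███········█┃ml ┃ 
                          ┃··█··███·██········█┃   ┃ 
                          ┃·█··████·██········█┃son┃ 
                          ┃·█████·█·█··██····█·┃.ts┃ 
                          ┃········████··█···█·┃   ┃ 
                          ┃█···········██····█·┃son┃ 
                          ┃·█·················█┃   ┃ 
                          ┗━━━━━━━━━━━━━━━━━━━━┛s  ┃ 
                             ┃     [x] types.rs    ┃ 


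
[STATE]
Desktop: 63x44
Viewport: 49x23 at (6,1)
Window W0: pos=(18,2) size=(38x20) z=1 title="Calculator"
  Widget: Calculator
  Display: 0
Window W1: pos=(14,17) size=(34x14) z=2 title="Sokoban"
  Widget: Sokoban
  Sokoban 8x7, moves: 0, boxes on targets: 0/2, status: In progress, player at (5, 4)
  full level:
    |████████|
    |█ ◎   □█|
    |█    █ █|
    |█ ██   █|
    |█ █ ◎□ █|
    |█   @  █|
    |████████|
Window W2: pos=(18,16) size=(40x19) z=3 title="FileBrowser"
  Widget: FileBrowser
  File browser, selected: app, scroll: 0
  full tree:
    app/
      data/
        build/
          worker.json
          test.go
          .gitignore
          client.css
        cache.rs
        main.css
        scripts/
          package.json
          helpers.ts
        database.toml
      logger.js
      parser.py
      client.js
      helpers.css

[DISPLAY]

                                                 
            ┏━━━━━━━━━━━━━━━━━━━━━━━━━━━━━━━━━━━━
            ┃ Calculator                         
            ┠────────────────────────────────────
            ┃                                   0
            ┃┌───┬───┬───┬───┐                   
            ┃│ 7 │ 8 │ 9 │ ÷ │                   
            ┃├───┼───┼───┼───┤                   
            ┃│ 4 │ 5 │ 6 │ × │                   
            ┃├───┼───┼───┼───┤                   
            ┃│ 1 │ 2 │ 3 │ - │                   
            ┃├───┼───┼───┼───┤                   
            ┃│ 0 │ . │ = │ + │                   
            ┃├───┼───┼───┼───┤                   
            ┃│ C │ MC│ MR│ M+│                   
            ┏━━━━━━━━━━━━━━━━━━━━━━━━━━━━━━━━━━━━
        ┏━━━┃ FileBrowser                        
        ┃ So┠────────────────────────────────────
        ┠───┃> [-] app/                          
        ┃███┃    [+] data/                       
        ┃█ ◎┃    logger.js                       
        ┃█  ┃    parser.py                       
        ┃█ █┃    client.js                       


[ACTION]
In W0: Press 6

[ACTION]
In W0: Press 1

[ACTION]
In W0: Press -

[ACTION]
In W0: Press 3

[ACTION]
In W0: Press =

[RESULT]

                                                 
            ┏━━━━━━━━━━━━━━━━━━━━━━━━━━━━━━━━━━━━
            ┃ Calculator                         
            ┠────────────────────────────────────
            ┃                                  58
            ┃┌───┬───┬───┬───┐                   
            ┃│ 7 │ 8 │ 9 │ ÷ │                   
            ┃├───┼───┼───┼───┤                   
            ┃│ 4 │ 5 │ 6 │ × │                   
            ┃├───┼───┼───┼───┤                   
            ┃│ 1 │ 2 │ 3 │ - │                   
            ┃├───┼───┼───┼───┤                   
            ┃│ 0 │ . │ = │ + │                   
            ┃├───┼───┼───┼───┤                   
            ┃│ C │ MC│ MR│ M+│                   
            ┏━━━━━━━━━━━━━━━━━━━━━━━━━━━━━━━━━━━━
        ┏━━━┃ FileBrowser                        
        ┃ So┠────────────────────────────────────
        ┠───┃> [-] app/                          
        ┃███┃    [+] data/                       
        ┃█ ◎┃    logger.js                       
        ┃█  ┃    parser.py                       
        ┃█ █┃    client.js                       


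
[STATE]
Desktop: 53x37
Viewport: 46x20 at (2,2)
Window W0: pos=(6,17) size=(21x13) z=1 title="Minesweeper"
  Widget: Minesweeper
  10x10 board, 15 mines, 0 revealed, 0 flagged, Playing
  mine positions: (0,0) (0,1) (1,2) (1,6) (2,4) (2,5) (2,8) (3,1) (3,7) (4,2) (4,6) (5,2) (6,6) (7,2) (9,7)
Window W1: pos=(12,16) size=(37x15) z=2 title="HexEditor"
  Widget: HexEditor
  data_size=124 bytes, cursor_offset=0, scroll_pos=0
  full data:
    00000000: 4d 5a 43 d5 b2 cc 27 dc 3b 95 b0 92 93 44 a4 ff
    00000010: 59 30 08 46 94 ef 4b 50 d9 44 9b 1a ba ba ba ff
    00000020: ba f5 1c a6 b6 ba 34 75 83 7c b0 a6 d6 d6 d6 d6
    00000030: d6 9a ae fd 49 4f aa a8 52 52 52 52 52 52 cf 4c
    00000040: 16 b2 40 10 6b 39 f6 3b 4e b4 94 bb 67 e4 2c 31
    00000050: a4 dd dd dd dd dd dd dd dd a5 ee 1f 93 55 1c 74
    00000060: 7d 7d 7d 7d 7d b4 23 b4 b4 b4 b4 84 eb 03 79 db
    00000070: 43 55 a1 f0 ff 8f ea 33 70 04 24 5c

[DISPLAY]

                                              
                                              
                                              
                                              
                                              
                                              
                                              
                                              
                                              
                                              
                                              
                                              
                                              
                                              
          ┏━━━━━━━━━━━━━━━━━━━━━━━━━━━━━━━━━━━
    ┏━━━━━┃ HexEditor                         
    ┃ Mine┠───────────────────────────────────
    ┠─────┃00000000  4D 5a 43 d5 b2 cc 27 dc  
    ┃■■■■■┃00000010  59 30 08 46 94 ef 4b 50  
    ┃■■■■■┃00000020  ba f5 1c a6 b6 ba 34 75  


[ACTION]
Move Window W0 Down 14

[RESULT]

                                              
                                              
                                              
                                              
                                              
                                              
                                              
                                              
                                              
                                              
                                              
                                              
                                              
                                              
          ┏━━━━━━━━━━━━━━━━━━━━━━━━━━━━━━━━━━━
          ┃ HexEditor                         
          ┠───────────────────────────────────
          ┃00000000  4D 5a 43 d5 b2 cc 27 dc  
          ┃00000010  59 30 08 46 94 ef 4b 50  
          ┃00000020  ba f5 1c a6 b6 ba 34 75  


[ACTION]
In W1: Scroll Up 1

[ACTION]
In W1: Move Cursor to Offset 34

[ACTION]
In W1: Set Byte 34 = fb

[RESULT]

                                              
                                              
                                              
                                              
                                              
                                              
                                              
                                              
                                              
                                              
                                              
                                              
                                              
                                              
          ┏━━━━━━━━━━━━━━━━━━━━━━━━━━━━━━━━━━━
          ┃ HexEditor                         
          ┠───────────────────────────────────
          ┃00000000  4d 5a 43 d5 b2 cc 27 dc  
          ┃00000010  59 30 08 46 94 ef 4b 50  
          ┃00000020  ba f5 FB a6 b6 ba 34 75  


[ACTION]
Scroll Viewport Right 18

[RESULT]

                                              
                                              
                                              
                                              
                                              
                                              
                                              
                                              
                                              
                                              
                                              
                                              
                                              
                                              
     ┏━━━━━━━━━━━━━━━━━━━━━━━━━━━━━━━━━━━┓    
     ┃ HexEditor                         ┃    
     ┠───────────────────────────────────┨    
     ┃00000000  4d 5a 43 d5 b2 cc 27 dc  ┃    
     ┃00000010  59 30 08 46 94 ef 4b 50  ┃    
     ┃00000020  ba f5 FB a6 b6 ba 34 75  ┃    


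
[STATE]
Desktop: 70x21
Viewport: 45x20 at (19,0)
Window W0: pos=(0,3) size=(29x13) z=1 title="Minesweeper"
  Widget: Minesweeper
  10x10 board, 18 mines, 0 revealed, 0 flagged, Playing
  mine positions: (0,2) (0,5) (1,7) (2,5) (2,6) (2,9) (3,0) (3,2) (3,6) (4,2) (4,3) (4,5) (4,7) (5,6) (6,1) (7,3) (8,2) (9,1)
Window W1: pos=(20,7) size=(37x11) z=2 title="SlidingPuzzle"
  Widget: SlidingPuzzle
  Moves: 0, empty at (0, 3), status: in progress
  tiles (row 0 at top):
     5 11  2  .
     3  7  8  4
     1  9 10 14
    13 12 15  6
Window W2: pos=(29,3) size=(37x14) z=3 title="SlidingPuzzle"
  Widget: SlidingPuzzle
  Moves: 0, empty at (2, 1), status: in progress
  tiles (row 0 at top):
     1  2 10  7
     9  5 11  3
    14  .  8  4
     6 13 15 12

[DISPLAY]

                                             
                                             
                                             
━━━━━━━━━┓┏━━━━━━━━━━━━━━━━━━━━━━━━━━━━━━━━━━
         ┃┃ SlidingPuzzle                    
─────────┨┠──────────────────────────────────
         ┃┃┌────┬────┬────┬────┐             
 ┏━━━━━━━━┃│  1 │  2 │ 10 │  7 │             
 ┃ Sliding┃├────┼────┼────┼────┤             
 ┠────────┃│  9 │  5 │ 11 │  3 │             
 ┃┌────┬──┃├────┼────┼────┼────┤             
 ┃│  5 │ 1┃│ 14 │    │  8 │  4 │             
 ┃├────┼──┃├────┼────┼────┼────┤             
 ┃│  3 │  ┃│  6 │ 13 │ 15 │ 12 │             
 ┃├────┼──┃└────┴────┴────┴────┘             
━┃│  1 │  ┃Moves: 0                          
 ┃├────┼──┗━━━━━━━━━━━━━━━━━━━━━━━━━━━━━━━━━━
 ┗━━━━━━━━━━━━━━━━━━━━━━━━━━━━━━━━━━━┛       
                                             
                                             


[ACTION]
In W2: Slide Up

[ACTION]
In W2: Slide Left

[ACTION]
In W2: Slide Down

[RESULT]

                                             
                                             
                                             
━━━━━━━━━┓┏━━━━━━━━━━━━━━━━━━━━━━━━━━━━━━━━━━
         ┃┃ SlidingPuzzle                    
─────────┨┠──────────────────────────────────
         ┃┃┌────┬────┬────┬────┐             
 ┏━━━━━━━━┃│  1 │  2 │ 10 │  7 │             
 ┃ Sliding┃├────┼────┼────┼────┤             
 ┠────────┃│  9 │  5 │ 11 │  3 │             
 ┃┌────┬──┃├────┼────┼────┼────┤             
 ┃│  5 │ 1┃│ 14 │ 13 │    │  4 │             
 ┃├────┼──┃├────┼────┼────┼────┤             
 ┃│  3 │  ┃│  6 │ 15 │  8 │ 12 │             
 ┃├────┼──┃└────┴────┴────┴────┘             
━┃│  1 │  ┃Moves: 3                          
 ┃├────┼──┗━━━━━━━━━━━━━━━━━━━━━━━━━━━━━━━━━━
 ┗━━━━━━━━━━━━━━━━━━━━━━━━━━━━━━━━━━━┛       
                                             
                                             


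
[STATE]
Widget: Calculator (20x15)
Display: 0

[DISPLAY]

                   0
┌───┬───┬───┬───┐   
│ 7 │ 8 │ 9 │ ÷ │   
├───┼───┼───┼───┤   
│ 4 │ 5 │ 6 │ × │   
├───┼───┼───┼───┤   
│ 1 │ 2 │ 3 │ - │   
├───┼───┼───┼───┤   
│ 0 │ . │ = │ + │   
├───┼───┼───┼───┤   
│ C │ MC│ MR│ M+│   
└───┴───┴───┴───┘   
                    
                    
                    


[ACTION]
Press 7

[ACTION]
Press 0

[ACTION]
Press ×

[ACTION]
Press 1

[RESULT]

                   1
┌───┬───┬───┬───┐   
│ 7 │ 8 │ 9 │ ÷ │   
├───┼───┼───┼───┤   
│ 4 │ 5 │ 6 │ × │   
├───┼───┼───┼───┤   
│ 1 │ 2 │ 3 │ - │   
├───┼───┼───┼───┤   
│ 0 │ . │ = │ + │   
├───┼───┼───┼───┤   
│ C │ MC│ MR│ M+│   
└───┴───┴───┴───┘   
                    
                    
                    


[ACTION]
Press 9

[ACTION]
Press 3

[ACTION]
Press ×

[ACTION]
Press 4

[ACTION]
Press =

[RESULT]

               54040
┌───┬───┬───┬───┐   
│ 7 │ 8 │ 9 │ ÷ │   
├───┼───┼───┼───┤   
│ 4 │ 5 │ 6 │ × │   
├───┼───┼───┼───┤   
│ 1 │ 2 │ 3 │ - │   
├───┼───┼───┼───┤   
│ 0 │ . │ = │ + │   
├───┼───┼───┼───┤   
│ C │ MC│ MR│ M+│   
└───┴───┴───┴───┘   
                    
                    
                    


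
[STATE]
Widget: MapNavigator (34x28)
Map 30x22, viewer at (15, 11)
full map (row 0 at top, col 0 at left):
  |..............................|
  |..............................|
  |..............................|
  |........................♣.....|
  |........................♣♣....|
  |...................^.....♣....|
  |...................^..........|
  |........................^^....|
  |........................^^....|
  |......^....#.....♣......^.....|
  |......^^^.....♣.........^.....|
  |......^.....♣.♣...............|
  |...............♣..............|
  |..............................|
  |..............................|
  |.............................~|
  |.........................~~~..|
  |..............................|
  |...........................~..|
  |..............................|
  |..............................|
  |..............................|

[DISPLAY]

                                  
                                  
                                  
  ..............................  
  ..............................  
  ..............................  
  ........................♣.....  
  ........................♣♣....  
  ...................^.....♣....  
  ...................^..........  
  ........................^^....  
  ........................^^....  
  ......^....#.....♣......^.....  
  ......^^^.....♣.........^.....  
  ......^.....♣.♣@..............  
  ...............♣..............  
  ..............................  
  ..............................  
  .............................~  
  .........................~~~..  
  ..............................  
  ...........................~..  
  ..............................  
  ..............................  
  ..............................  
                                  
                                  
                                  


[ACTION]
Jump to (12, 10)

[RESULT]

                                  
                                  
                                  
                                  
     .............................
     .............................
     .............................
     ........................♣....
     ........................♣♣...
     ...................^.....♣...
     ...................^.........
     ........................^^...
     ........................^^...
     ......^....#.....♣......^....
     ......^^^...@.♣.........^....
     ......^.....♣.♣..............
     ...............♣.............
     .............................
     .............................
     .............................
     .........................~~~.
     .............................
     ...........................~.
     .............................
     .............................
     .............................
                                  
                                  


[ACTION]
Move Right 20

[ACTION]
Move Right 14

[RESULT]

                                  
                                  
                                  
                                  
..................                
..................                
..................                
............♣.....                
............♣♣....                
.......^.....♣....                
.......^..........                
............^^....                
............^^....                
.....♣......^.....                
..♣.........^....@                
♣.♣...............                
...♣..............                
..................                
..................                
.................~                
.............~~~..                
..................                
...............~..                
..................                
..................                
..................                
                                  
                                  


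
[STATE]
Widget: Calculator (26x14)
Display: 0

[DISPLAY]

                         0
┌───┬───┬───┬───┐         
│ 7 │ 8 │ 9 │ ÷ │         
├───┼───┼───┼───┤         
│ 4 │ 5 │ 6 │ × │         
├───┼───┼───┼───┤         
│ 1 │ 2 │ 3 │ - │         
├───┼───┼───┼───┤         
│ 0 │ . │ = │ + │         
├───┼───┼───┼───┤         
│ C │ MC│ MR│ M+│         
└───┴───┴───┴───┘         
                          
                          


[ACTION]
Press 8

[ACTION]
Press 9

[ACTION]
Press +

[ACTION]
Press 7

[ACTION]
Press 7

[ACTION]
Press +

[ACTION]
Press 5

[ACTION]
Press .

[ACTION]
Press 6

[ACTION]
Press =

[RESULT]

                     171.6
┌───┬───┬───┬───┐         
│ 7 │ 8 │ 9 │ ÷ │         
├───┼───┼───┼───┤         
│ 4 │ 5 │ 6 │ × │         
├───┼───┼───┼───┤         
│ 1 │ 2 │ 3 │ - │         
├───┼───┼───┼───┤         
│ 0 │ . │ = │ + │         
├───┼───┼───┼───┤         
│ C │ MC│ MR│ M+│         
└───┴───┴───┴───┘         
                          
                          


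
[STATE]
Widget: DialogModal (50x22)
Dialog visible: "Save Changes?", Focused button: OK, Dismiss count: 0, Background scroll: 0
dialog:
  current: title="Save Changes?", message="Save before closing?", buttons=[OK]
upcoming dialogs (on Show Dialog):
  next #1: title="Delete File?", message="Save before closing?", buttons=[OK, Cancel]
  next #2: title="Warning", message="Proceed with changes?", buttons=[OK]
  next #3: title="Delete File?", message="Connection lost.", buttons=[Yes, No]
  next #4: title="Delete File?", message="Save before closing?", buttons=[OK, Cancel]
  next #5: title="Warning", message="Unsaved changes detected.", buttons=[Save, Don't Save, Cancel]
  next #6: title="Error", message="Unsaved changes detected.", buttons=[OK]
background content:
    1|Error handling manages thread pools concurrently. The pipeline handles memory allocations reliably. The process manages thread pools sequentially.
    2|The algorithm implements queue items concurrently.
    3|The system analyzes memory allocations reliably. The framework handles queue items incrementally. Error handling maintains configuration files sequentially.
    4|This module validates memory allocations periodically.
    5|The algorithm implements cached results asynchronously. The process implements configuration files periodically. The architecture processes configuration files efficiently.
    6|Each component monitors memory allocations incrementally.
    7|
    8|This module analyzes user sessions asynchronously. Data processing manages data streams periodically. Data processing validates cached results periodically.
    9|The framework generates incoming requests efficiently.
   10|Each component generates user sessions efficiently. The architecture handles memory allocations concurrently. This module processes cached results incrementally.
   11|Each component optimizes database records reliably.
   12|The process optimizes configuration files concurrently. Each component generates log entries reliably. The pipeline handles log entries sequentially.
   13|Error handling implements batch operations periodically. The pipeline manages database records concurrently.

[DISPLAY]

Error handling manages thread pools concurrently. 
The algorithm implements queue items concurrently.
The system analyzes memory allocations reliably. T
This module validates memory allocations periodica
The algorithm implements cached results asynchrono
Each component monitors memory allocations increme
                                                  
This module analyzes user sessions asynchronously.
The framework┌──────────────────────┐ests efficien
Each componen│    Save Changes?     │s efficiently
Each componen│ Save before closing? │ords reliably
The process o│         [OK]         │iles concurre
Error handlin└──────────────────────┘tions periodi
                                                  
                                                  
                                                  
                                                  
                                                  
                                                  
                                                  
                                                  
                                                  


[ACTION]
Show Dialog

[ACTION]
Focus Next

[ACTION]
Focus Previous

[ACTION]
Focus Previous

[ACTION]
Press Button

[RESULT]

Error handling manages thread pools concurrently. 
The algorithm implements queue items concurrently.
The system analyzes memory allocations reliably. T
This module validates memory allocations periodica
The algorithm implements cached results asynchrono
Each component monitors memory allocations increme
                                                  
This module analyzes user sessions asynchronously.
The framework generates incoming requests efficien
Each component generates user sessions efficiently
Each component optimizes database records reliably
The process optimizes configuration files concurre
Error handling implements batch operations periodi
                                                  
                                                  
                                                  
                                                  
                                                  
                                                  
                                                  
                                                  
                                                  


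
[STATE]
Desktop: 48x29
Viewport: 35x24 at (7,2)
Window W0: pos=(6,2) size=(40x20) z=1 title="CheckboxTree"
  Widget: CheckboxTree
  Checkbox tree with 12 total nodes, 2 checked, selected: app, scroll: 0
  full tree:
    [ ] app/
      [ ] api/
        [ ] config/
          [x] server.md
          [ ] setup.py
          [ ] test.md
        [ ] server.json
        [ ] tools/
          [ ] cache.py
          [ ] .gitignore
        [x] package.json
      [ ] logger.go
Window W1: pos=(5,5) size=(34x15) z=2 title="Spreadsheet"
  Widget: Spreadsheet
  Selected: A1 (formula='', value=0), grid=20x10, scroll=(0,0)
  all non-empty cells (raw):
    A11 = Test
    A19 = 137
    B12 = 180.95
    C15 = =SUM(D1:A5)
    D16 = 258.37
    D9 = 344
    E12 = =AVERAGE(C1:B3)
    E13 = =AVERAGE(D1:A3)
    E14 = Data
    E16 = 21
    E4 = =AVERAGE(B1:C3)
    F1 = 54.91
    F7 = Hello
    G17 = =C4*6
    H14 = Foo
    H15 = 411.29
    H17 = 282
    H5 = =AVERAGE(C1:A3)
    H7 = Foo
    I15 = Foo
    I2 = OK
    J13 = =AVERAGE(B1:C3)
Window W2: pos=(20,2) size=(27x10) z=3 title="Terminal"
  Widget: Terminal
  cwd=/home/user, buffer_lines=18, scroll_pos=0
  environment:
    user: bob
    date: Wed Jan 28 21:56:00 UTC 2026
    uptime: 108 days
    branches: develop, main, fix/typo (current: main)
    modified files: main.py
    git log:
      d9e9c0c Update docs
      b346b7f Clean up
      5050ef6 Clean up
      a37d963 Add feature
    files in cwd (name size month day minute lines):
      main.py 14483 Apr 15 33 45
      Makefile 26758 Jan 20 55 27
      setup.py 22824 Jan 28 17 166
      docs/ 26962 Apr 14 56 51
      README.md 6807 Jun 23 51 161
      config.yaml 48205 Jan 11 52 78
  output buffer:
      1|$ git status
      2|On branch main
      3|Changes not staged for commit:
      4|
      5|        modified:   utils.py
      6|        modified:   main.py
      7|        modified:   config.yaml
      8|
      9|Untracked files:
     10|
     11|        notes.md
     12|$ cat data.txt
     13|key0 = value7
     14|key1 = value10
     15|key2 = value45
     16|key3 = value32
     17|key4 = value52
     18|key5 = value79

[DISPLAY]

━━━━━━━━━━━━━┏━━━━━━━━━━━━━━━━━━━━━
 CheckboxTree┃ Terminal            
─────────────┠─────────────────────
━━━━━━━━━━━━━┃$ git status         
Spreadsheet  ┃On branch main       
─────────────┃Changes not staged fo
1:           ┃                     
      A      ┃        modified:   u
-------------┃        modified:   m
 1      [0]  ┗━━━━━━━━━━━━━━━━━━━━━
 2        0       0       0    ┃   
 3        0       0       0    ┃   
 4        0       0       0    ┃   
 5        0       0       0    ┃   
 6        0       0       0    ┃   
 7        0       0       0    ┃   
 8        0       0       0    ┃   
━━━━━━━━━━━━━━━━━━━━━━━━━━━━━━━┛   
                                   
━━━━━━━━━━━━━━━━━━━━━━━━━━━━━━━━━━━
                                   
                                   
                                   
                                   


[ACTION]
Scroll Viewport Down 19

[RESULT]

━━━━━━━━━━━━━┃$ git status         
Spreadsheet  ┃On branch main       
─────────────┃Changes not staged fo
1:           ┃                     
      A      ┃        modified:   u
-------------┃        modified:   m
 1      [0]  ┗━━━━━━━━━━━━━━━━━━━━━
 2        0       0       0    ┃   
 3        0       0       0    ┃   
 4        0       0       0    ┃   
 5        0       0       0    ┃   
 6        0       0       0    ┃   
 7        0       0       0    ┃   
 8        0       0       0    ┃   
━━━━━━━━━━━━━━━━━━━━━━━━━━━━━━━┛   
                                   
━━━━━━━━━━━━━━━━━━━━━━━━━━━━━━━━━━━
                                   
                                   
                                   
                                   
                                   
                                   
                                   


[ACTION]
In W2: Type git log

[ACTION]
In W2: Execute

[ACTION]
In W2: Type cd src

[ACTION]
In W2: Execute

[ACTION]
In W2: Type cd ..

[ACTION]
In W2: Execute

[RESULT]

━━━━━━━━━━━━━┃a37d963 Add feature  
Spreadsheet  ┃$ cd src             
─────────────┃                     
1:           ┃$ cd ..              
      A      ┃                     
-------------┃$ █                  
 1      [0]  ┗━━━━━━━━━━━━━━━━━━━━━
 2        0       0       0    ┃   
 3        0       0       0    ┃   
 4        0       0       0    ┃   
 5        0       0       0    ┃   
 6        0       0       0    ┃   
 7        0       0       0    ┃   
 8        0       0       0    ┃   
━━━━━━━━━━━━━━━━━━━━━━━━━━━━━━━┛   
                                   
━━━━━━━━━━━━━━━━━━━━━━━━━━━━━━━━━━━
                                   
                                   
                                   
                                   
                                   
                                   
                                   


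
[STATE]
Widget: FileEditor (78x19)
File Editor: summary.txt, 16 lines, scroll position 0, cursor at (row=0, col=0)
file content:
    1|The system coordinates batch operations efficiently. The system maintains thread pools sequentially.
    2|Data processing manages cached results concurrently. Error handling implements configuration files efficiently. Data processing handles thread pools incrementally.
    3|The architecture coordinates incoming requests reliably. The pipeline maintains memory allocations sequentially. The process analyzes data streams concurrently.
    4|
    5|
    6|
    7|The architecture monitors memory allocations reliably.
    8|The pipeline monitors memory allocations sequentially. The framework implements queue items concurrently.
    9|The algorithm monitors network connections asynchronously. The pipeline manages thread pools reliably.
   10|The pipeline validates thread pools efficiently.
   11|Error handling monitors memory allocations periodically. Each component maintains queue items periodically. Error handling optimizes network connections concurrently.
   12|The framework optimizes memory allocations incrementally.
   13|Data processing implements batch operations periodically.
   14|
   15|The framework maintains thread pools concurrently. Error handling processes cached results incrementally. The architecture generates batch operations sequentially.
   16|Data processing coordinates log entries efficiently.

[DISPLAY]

█he system coordinates batch operations efficiently. The system maintains thr▲
Data processing manages cached results concurrently. Error handling implement█
The architecture coordinates incoming requests reliably. The pipeline maintai░
                                                                             ░
                                                                             ░
                                                                             ░
The architecture monitors memory allocations reliably.                       ░
The pipeline monitors memory allocations sequentially. The framework implemen░
The algorithm monitors network connections asynchronously. The pipeline manag░
The pipeline validates thread pools efficiently.                             ░
Error handling monitors memory allocations periodically. Each component maint░
The framework optimizes memory allocations incrementally.                    ░
Data processing implements batch operations periodically.                    ░
                                                                             ░
The framework maintains thread pools concurrently. Error handling processes c░
Data processing coordinates log entries efficiently.                         ░
                                                                             ░
                                                                             ░
                                                                             ▼


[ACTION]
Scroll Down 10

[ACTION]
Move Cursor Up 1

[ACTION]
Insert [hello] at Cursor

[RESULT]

hello█he system coordinates batch operations efficiently. The system maintain▲
Data processing manages cached results concurrently. Error handling implement█
The architecture coordinates incoming requests reliably. The pipeline maintai░
                                                                             ░
                                                                             ░
                                                                             ░
The architecture monitors memory allocations reliably.                       ░
The pipeline monitors memory allocations sequentially. The framework implemen░
The algorithm monitors network connections asynchronously. The pipeline manag░
The pipeline validates thread pools efficiently.                             ░
Error handling monitors memory allocations periodically. Each component maint░
The framework optimizes memory allocations incrementally.                    ░
Data processing implements batch operations periodically.                    ░
                                                                             ░
The framework maintains thread pools concurrently. Error handling processes c░
Data processing coordinates log entries efficiently.                         ░
                                                                             ░
                                                                             ░
                                                                             ▼
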